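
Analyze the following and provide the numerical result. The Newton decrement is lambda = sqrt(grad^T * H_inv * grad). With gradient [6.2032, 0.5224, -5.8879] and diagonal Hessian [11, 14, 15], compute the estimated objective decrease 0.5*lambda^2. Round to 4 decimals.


Step 1: H is diagonal, so H^(-1) * g = [0.5639, 0.0373, -0.3925].
Step 2: g^T H^(-1) g = sum_i g_i^2 / H_ii
  = (6.2032)^2/11 + (0.5224)^2/14 + (-5.8879)^2/15
  = 3.4982 + 0.0195 + 2.3112 = 5.8288
Step 3: Objective decrease = 0.5 * g^T H^(-1) g = 2.9144


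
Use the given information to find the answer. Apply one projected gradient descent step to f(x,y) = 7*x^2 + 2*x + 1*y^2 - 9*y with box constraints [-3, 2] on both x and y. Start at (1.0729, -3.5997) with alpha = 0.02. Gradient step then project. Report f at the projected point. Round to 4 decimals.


Step 1: Compute gradient at (1.0729, -3.5997).
grad_x = 2*7*1.0729 + 2 = 17.0206
grad_y = 2*1*-3.5997 - 9 = -16.1994
Step 2: Gradient step.
x_raw = 1.0729 - 0.02*17.0206 = 0.7325
y_raw = -3.5997 - 0.02*-16.1994 = -3.2757
Step 3: Project onto [-3, 2].
x_proj = clip(0.7325) = 0.7325
y_proj = clip(-3.2757) = -3.0
Step 4: Evaluate f.
f(0.7325, -3.0) = 41.2207


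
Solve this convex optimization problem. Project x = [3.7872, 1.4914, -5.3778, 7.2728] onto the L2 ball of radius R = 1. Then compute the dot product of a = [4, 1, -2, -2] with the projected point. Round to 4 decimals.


Step 1: Compute ||x|| (intermediates to 6 decimals).
||x|| = sqrt(3.7872^2 + 1.4914^2 + (-5.3778)^2 + 7.2728^2) = 9.918745
Step 2: Project.
Since ||x|| > R, scale = R/||x|| = 1/9.918745 = 0.100819, proj(x) = scale * x
proj(x) = [0.381822, 0.150361, -0.542184, 0.733236]
Step 3: Dot product.
a^T * proj(x) = 4*0.381822 + 1*0.150361 - 2*(-0.542184) - 2*0.733236 = 1.2955


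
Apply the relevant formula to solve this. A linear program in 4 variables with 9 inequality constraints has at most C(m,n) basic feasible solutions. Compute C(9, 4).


Each vertex corresponds to some choice of n active constraints out of m, so the number of vertices is at most C(m, n) = m! / (n!(m-n)!).
m = 9, n = 4
Numerator: 9 * 8 * 7 * 6
Denominator: 4! = 24
C(9, 4) = 126


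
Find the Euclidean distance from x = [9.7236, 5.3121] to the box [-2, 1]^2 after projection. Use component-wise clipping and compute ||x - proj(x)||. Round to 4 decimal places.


Project each component onto [-2, 1].
clip(9.7236) = 1.0, clip(5.3121) = 1.0
Projection = [1.0, 1.0]
Squared diffs: [76.1012, 18.5942]
Distance = sqrt(94.6954) = 9.7312


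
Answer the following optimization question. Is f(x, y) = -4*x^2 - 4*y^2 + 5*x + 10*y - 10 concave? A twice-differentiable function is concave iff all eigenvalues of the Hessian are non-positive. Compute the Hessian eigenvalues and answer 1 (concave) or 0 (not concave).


The Hessian of f(x,y) = -4*x^2 - 4*y^2 + 5*x + 10*y - 10 is:
H = [[-8, 0], [0, -8]]
Trace = -8 - 8 = -16
Determinant = -8*-8 - (0)^2 = 64
Discriminant = (-16)^2 - 4*64 = 0.0
Eigenvalues: lambda_1 = -8.0, lambda_2 = -8.0
The function is concave.

1


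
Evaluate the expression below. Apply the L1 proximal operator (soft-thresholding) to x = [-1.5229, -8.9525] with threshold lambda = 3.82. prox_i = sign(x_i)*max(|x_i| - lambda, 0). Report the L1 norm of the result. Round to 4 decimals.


Soft-thresholding with lambda = 3.82:
prox(-1.5229) = sign(-1.5229)*max(|-1.5229| - 3.82, 0) = 0.0
prox(-8.9525) = sign(-8.9525)*max(|-8.9525| - 3.82, 0) = -5.1325
prox(x) = [0.0, -5.1325]
||prox(x)||_1 = 0.0 + 5.1325 = 5.1325


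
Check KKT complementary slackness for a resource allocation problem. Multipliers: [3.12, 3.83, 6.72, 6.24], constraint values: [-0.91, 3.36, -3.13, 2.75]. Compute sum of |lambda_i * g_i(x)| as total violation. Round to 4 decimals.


KKT complementary slackness check:
lambda_1 * g_1 = 3.12 * -0.91 = -2.8392
lambda_2 * g_2 = 3.83 * 3.36 = 12.8688
lambda_3 * g_3 = 6.72 * -3.13 = -21.0336
lambda_4 * g_4 = 6.24 * 2.75 = 17.16
Total violation = 2.8392 + 12.8688 + 21.0336 + 17.16 = 53.9016


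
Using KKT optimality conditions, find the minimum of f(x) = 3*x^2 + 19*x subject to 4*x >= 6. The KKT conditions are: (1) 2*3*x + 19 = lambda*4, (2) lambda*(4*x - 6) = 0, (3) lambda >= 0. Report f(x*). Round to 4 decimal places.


Step 1: Try lambda = 0 (constraint inactive).
x_unc = -19/(2*3) = -3.1667
Check: 4*-3.1667 = -12.6668 < 6 -- violated!
Step 2: Constraint must be active: 4*x = 6
x* = 6/4 = 1.5
lambda = (2*3*1.5 + 19)/4 = 7.0
Step 3: Compute optimal value.
f(x*) = 3*1.5^2 + 19*1.5 = 35.25


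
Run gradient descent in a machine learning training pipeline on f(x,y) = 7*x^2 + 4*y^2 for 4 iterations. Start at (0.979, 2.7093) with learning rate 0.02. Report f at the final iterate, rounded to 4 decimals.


Gradient descent on f(x,y) = 7*x^2 + 4*y^2.
Starting point: (0.979, 2.7093), alpha = 0.02
Step 1: grad_x = 2*7*0.979 = 13.706, grad_y = 2*4*2.7093 = 21.6744
  x_1 = 0.979 - 0.02*13.706 = 0.7049
  y_1 = 2.7093 - 0.02*21.6744 = 2.2758
Step 2: grad_x = 2*7*0.7049 = 9.8683, grad_y = 2*4*2.2758 = 18.2065
  x_2 = 0.7049 - 0.02*9.8683 = 0.5075
  y_2 = 2.2758 - 0.02*18.2065 = 1.9117
Step 3: grad_x = 2*7*0.5075 = 7.1052, grad_y = 2*4*1.9117 = 15.2935
  x_3 = 0.5075 - 0.02*7.1052 = 0.3654
  y_3 = 1.9117 - 0.02*15.2935 = 1.6058
Step 4: grad_x = 2*7*0.3654 = 5.1157, grad_y = 2*4*1.6058 = 12.8465
  x_4 = 0.3654 - 0.02*5.1157 = 0.2631
  y_4 = 1.6058 - 0.02*12.8465 = 1.3489
f(0.2631, 1.3489) = 7*0.2631^2 + 4*1.3489^2 = 7.7625


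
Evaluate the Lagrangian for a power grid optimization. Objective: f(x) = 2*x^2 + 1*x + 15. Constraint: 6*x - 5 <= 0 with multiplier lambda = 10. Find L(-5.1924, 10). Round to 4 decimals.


Step 1: Evaluate f(x).
f(-5.1924) = 2*(-5.1924)^2 + 1*(-5.1924) + 15 = 63.7296
Step 2: Evaluate g(x).
g(-5.1924) = 6*-5.1924 - 5 = -36.1544
Step 3: Compute Lagrangian.
L = 63.7296 + 10*-36.1544 = -297.8144


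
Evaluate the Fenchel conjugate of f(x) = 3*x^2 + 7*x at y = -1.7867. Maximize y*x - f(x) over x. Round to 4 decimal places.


f*(y) = sup_x {y*x - a*x^2 - b*x} = sup_x {(y-b)*x - a*x^2}
FOC: (y - b) - 2a*x = 0 => x* = (y - b)/(2a)
x* = (-1.7867 - 7)/(2*3) = -1.4645
f*(-1.7867) = (y-b)^2/(4a) = (-1.7867 - 7)^2/(4*3)
= 77.2061/12 = 6.4338


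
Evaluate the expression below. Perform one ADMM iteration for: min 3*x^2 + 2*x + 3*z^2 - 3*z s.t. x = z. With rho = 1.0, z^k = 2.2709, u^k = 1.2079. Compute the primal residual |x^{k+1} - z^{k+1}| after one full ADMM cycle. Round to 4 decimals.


ADMM iteration with rho = 1.0, z^k = 2.2709, u^k = 1.2079
Step 1: x-update.
Minimize 3*x^2 + 2*x + (1.0/2)*(x - 2.2709 + 1.2079)^2
FOC: (2*3 + 1.0)*x = -2 + 1.0*(2.2709 - 1.2079)
x^{k+1} = -0.1339
Step 2: z-update.
Minimize 3*z^2 - 3*z + (1.0/2)*(-0.1339 - z + 1.2079)^2
FOC: (2*3 + 1.0)*z = 3 + 1.0*(-0.1339 + 1.2079)
z^{k+1} = 0.582
Step 3: u-update.
u^{k+1} = 1.2079 - 0.1339 - 0.582 = 0.492
Step 4: Primal residual = |-0.1339 - 0.582| = 0.7159


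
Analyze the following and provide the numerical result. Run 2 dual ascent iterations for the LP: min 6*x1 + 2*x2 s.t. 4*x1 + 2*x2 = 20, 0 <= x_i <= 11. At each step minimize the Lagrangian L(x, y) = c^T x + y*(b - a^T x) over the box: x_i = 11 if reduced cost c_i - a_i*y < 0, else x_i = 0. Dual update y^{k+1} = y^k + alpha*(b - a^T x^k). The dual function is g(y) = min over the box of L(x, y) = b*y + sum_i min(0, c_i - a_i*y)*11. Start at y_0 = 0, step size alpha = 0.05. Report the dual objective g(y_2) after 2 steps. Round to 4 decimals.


Dual ascent for LP: min 6*x1 + 2*x2, 4*x1 + 2*x2 = 20, 0 <= x_i <= 11
Step 1: y^k = 0.0, reduced costs: (6.0, 2.0)
  x^k = (0.0, 0.0), subgradient = b - a^T x = 20.0
  y^{k+1} = 0.0 + 0.05*20.0 = 1.0
Step 2: y^k = 1.0, reduced costs: (2.0, 0.0)
  x^k = (0.0, 0.0), subgradient = b - a^T x = 20.0
  y^{k+1} = 1.0 + 0.05*20.0 = 2.0
Dual objective at y_2 = 2.0: reduced costs (-2.0, -2.0), box minimizer x = (11.0, 11.0)
g(y_2) = b*y + (c1 - a1*y)*x1 + (c2 - a2*y)*x2 = 20*2.0 + (-2.0)*11.0 + (-2.0)*11.0 = 40.0 - 22.0 - 22.0 = -4.0


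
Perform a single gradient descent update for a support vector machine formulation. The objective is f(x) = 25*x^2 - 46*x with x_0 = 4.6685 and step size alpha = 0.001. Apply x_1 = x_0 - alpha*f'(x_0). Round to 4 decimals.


We compute the gradient at x_0 and apply the update.
f'(x) = 50*x - 46
f'(4.6685) = 50*4.6685 - 46 = 187.425
x_1 = 4.6685 - 0.001*187.425 = 4.4811


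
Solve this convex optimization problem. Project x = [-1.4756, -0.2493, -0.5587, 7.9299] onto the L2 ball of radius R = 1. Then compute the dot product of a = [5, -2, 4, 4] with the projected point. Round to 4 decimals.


Step 1: Compute ||x|| (intermediates to 6 decimals).
||x|| = sqrt((-1.4756)^2 + (-0.2493)^2 + (-0.5587)^2 + 7.9299^2) = 8.089191
Step 2: Project.
Since ||x|| > R, scale = R/||x|| = 1/8.089191 = 0.123622, proj(x) = scale * x
proj(x) = [-0.182417, -0.030819, -0.069068, 0.98031]
Step 3: Dot product.
a^T * proj(x) = 5*(-0.182417) - 2*(-0.030819) + 4*(-0.069068) + 4*0.98031 = 2.7945


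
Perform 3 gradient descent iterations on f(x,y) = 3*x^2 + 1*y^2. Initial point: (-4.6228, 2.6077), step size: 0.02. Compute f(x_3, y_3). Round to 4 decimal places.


Gradient descent on f(x,y) = 3*x^2 + 1*y^2.
Starting point: (-4.6228, 2.6077), alpha = 0.02
Step 1: grad_x = 2*3*-4.6228 = -27.7368, grad_y = 2*1*2.6077 = 5.2154
  x_1 = -4.6228 - 0.02*-27.7368 = -4.0681
  y_1 = 2.6077 - 0.02*5.2154 = 2.5034
Step 2: grad_x = 2*3*-4.0681 = -24.4084, grad_y = 2*1*2.5034 = 5.0068
  x_2 = -4.0681 - 0.02*-24.4084 = -3.5799
  y_2 = 2.5034 - 0.02*5.0068 = 2.4033
Step 3: grad_x = 2*3*-3.5799 = -21.4794, grad_y = 2*1*2.4033 = 4.8065
  x_3 = -3.5799 - 0.02*-21.4794 = -3.1503
  y_3 = 2.4033 - 0.02*4.8065 = 2.3071
f(-3.1503, 2.3071) = 3*(-3.1503)^2 + 1*2.3071^2 = 35.0962


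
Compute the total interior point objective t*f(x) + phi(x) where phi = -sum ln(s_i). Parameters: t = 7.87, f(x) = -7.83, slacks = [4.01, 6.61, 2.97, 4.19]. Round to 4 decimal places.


Step 1: Compute log-barrier.
ln values: [1.3888, 1.8886, 1.0886, 1.4327]
phi = -(1.3888 + 1.8886 + 1.0886 + 1.4327) = -5.7986
Step 2: Compute augmented objective.
t*f(x) = 7.87*-7.83 = -61.6221
Total = -61.6221 - 5.7986 = -67.4207


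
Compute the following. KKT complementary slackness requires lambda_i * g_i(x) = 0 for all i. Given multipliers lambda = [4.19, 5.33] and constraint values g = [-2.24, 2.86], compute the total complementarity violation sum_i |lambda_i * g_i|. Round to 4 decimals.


KKT complementary slackness check:
lambda_1 * g_1 = 4.19 * -2.24 = -9.3856
lambda_2 * g_2 = 5.33 * 2.86 = 15.2438
Total violation = 9.3856 + 15.2438 = 24.6294


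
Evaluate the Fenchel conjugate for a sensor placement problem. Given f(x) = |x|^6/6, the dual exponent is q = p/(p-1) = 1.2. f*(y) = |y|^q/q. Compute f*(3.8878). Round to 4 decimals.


The conjugate exponent q satisfies 1/p + 1/q = 1.
p = 6, so q = 6/(6 - 1) = 1.2
|y|^q = 3.8878^1.2 = 5.1009
f*(3.8878) = 5.1009 / 1.2 = 4.2507


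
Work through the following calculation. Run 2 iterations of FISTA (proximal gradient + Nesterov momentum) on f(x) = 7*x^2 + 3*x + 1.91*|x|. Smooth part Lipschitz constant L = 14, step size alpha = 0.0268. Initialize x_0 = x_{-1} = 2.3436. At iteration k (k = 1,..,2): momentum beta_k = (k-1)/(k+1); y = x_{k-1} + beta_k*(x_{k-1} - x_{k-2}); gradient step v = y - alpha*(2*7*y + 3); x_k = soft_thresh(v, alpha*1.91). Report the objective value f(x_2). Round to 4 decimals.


FISTA on f(x) = 7*x^2 + 3*x + 1.91*|x|
L = 14, alpha = 0.0268
Iteration 1: beta = 0.0, y = 2.3436 + 0.0*(2.3436 - 2.3436) = 2.3436
  grad(y) = 35.8104, v = y - alpha*grad = 1.3839
  prox(v) = soft_thresh(1.3839, 0.0512) = 1.3327
Iteration 2: beta = 0.3333, y = 1.3327 + 0.3333*(1.3327 - 2.3436) = 0.9957
  grad(y) = 16.9401, v = y - alpha*grad = 0.5417
  prox(v) = soft_thresh(0.5417, 0.0512) = 0.4905
f(x_2) = 7*0.4905^2 + 3*0.4905 + 1.91*|0.4905| = 4.093


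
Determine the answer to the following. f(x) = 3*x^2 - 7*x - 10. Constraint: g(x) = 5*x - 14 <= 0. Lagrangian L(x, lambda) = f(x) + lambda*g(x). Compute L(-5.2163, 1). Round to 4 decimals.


Step 1: Evaluate f(x).
f(-5.2163) = 3*(-5.2163)^2 - 7*(-5.2163) - 10 = 108.1435
Step 2: Evaluate g(x).
g(-5.2163) = 5*-5.2163 - 14 = -40.0815
Step 3: Compute Lagrangian.
L = 108.1435 + 1*-40.0815 = 68.062


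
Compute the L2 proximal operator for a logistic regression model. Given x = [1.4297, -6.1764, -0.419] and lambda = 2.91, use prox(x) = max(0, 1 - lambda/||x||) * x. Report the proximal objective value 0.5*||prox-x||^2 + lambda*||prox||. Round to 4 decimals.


Step 1: Compute ||x||.
||x|| = 6.3535
Step 2: Compute scaling factor.
scale = max(0, 1 - 2.91/6.3535) = 0.542
Step 3: prox(x) = [0.7749, -3.3475, -0.2271]
||prox(x)|| = 3.4435
Step 4: Proximal objective.
0.5*||prox-x||^2 = 4.2341
lambda*||prox|| = 10.0206
Total = 14.2548


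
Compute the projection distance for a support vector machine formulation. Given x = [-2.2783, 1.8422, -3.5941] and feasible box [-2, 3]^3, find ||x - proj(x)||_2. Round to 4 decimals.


Project each component onto [-2, 3].
clip(-2.2783) = -2.0, clip(1.8422) = 1.8422, clip(-3.5941) = -2.0
Projection = [-2.0, 1.8422, -2.0]
Squared diffs: [0.0775, 0.0, 2.5412]
Distance = sqrt(2.6187) = 1.6182


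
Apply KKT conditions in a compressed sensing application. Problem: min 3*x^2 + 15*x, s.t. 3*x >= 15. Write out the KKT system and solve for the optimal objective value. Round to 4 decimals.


Step 1: Try lambda = 0 (constraint inactive).
x_unc = -15/(2*3) = -2.5
Check: 3*-2.5 = -7.5 < 15 -- violated!
Step 2: Constraint must be active: 3*x = 15
x* = 15/3 = 5.0
lambda = (2*3*5.0 + 15)/3 = 15.0
Step 3: Compute optimal value.
f(x*) = 3*5.0^2 + 15*5.0 = 150.0


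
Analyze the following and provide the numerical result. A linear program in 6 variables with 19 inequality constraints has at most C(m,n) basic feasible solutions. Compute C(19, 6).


Each vertex corresponds to some choice of n active constraints out of m, so the number of vertices is at most C(m, n) = m! / (n!(m-n)!).
m = 19, n = 6
Numerator: 19 * 18 * 17 * 16 * 15 * 14
Denominator: 6! = 720
C(19, 6) = 27132


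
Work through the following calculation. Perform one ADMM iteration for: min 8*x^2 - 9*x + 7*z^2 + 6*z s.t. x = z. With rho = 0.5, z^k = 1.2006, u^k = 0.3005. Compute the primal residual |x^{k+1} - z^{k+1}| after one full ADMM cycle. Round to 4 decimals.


ADMM iteration with rho = 0.5, z^k = 1.2006, u^k = 0.3005
Step 1: x-update.
Minimize 8*x^2 - 9*x + (0.5/2)*(x - 1.2006 + 0.3005)^2
FOC: (2*8 + 0.5)*x = 9 + 0.5*(1.2006 - 0.3005)
x^{k+1} = 0.5727
Step 2: z-update.
Minimize 7*z^2 + 6*z + (0.5/2)*(0.5727 - z + 0.3005)^2
FOC: (2*7 + 0.5)*z = -6 + 0.5*(0.5727 + 0.3005)
z^{k+1} = -0.3837
Step 3: u-update.
u^{k+1} = 0.3005 + 0.5727 + 0.3837 = 1.2569
Step 4: Primal residual = |0.5727 + 0.3837| = 0.9564


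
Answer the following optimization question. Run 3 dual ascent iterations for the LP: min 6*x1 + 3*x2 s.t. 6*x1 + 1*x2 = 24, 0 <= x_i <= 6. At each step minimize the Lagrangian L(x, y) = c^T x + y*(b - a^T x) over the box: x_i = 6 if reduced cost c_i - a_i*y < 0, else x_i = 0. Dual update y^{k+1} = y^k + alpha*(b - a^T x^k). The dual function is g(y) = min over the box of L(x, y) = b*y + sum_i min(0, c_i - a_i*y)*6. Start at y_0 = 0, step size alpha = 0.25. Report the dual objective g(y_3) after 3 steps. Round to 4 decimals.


Dual ascent for LP: min 6*x1 + 3*x2, 6*x1 + 1*x2 = 24, 0 <= x_i <= 6
Step 1: y^k = 0.0, reduced costs: (6.0, 3.0)
  x^k = (0.0, 0.0), subgradient = b - a^T x = 24.0
  y^{k+1} = 0.0 + 0.25*24.0 = 6.0
Step 2: y^k = 6.0, reduced costs: (-30.0, -3.0)
  x^k = (6.0, 6.0), subgradient = b - a^T x = -18.0
  y^{k+1} = 6.0 + 0.25*-18.0 = 1.5
Step 3: y^k = 1.5, reduced costs: (-3.0, 1.5)
  x^k = (6.0, 0.0), subgradient = b - a^T x = -12.0
  y^{k+1} = 1.5 + 0.25*-12.0 = -1.5
Dual objective at y_3 = -1.5: reduced costs (15.0, 4.5), box minimizer x = (0.0, 0.0)
g(y_3) = b*y + (c1 - a1*y)*x1 + (c2 - a2*y)*x2 = 24*(-1.5) + 15.0*0.0 + 4.5*0.0 = -36.0 + 0.0 + 0.0 = -36.0


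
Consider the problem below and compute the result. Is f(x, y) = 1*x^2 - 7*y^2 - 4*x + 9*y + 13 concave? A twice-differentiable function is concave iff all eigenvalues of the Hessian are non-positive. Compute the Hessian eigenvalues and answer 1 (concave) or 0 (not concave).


The Hessian of f(x,y) = 1*x^2 - 7*y^2 - 4*x + 9*y + 13 is:
H = [[2, 0], [0, -14]]
Trace = 2 - 14 = -12
Determinant = 2*-14 - (0)^2 = -28
Discriminant = (-12)^2 - 4*-28 = 256.0
Eigenvalues: lambda_1 = -14.0, lambda_2 = 2.0
The function is not concave.

0


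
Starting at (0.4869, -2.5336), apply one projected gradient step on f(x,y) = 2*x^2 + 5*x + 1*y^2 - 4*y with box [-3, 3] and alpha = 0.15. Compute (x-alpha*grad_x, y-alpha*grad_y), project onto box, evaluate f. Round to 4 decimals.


Step 1: Compute gradient at (0.4869, -2.5336).
grad_x = 2*2*0.4869 + 5 = 6.9476
grad_y = 2*1*-2.5336 - 4 = -9.0672
Step 2: Gradient step.
x_raw = 0.4869 - 0.15*6.9476 = -0.5552
y_raw = -2.5336 - 0.15*-9.0672 = -1.1735
Step 3: Project onto [-3, 3].
x_proj = clip(-0.5552) = -0.5552
y_proj = clip(-1.1735) = -1.1735
Step 4: Evaluate f.
f(-0.5552, -1.1735) = 3.9116


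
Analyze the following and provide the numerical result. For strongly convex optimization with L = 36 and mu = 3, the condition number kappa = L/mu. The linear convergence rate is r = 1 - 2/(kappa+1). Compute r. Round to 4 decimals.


Step 1: Compute the condition number.
kappa = L/mu = 36/3 = 12.0
Step 2: Compute the convergence rate.
r = 1 - 2/(kappa + 1) = 1 - 2*mu/(L + mu) = (L - mu)/(L + mu) = 33/39 = 0.8462


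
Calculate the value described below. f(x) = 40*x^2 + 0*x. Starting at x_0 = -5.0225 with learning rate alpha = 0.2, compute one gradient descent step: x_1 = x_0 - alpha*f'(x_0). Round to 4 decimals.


We compute the gradient at x_0 and apply the update.
f'(x) = 80*x + 0
f'(-5.0225) = 80*-5.0225 + 0 = -401.8
x_1 = -5.0225 - 0.2*-401.8 = 75.3375


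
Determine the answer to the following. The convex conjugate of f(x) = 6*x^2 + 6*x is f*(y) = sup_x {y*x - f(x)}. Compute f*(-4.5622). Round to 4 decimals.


f*(y) = sup_x {y*x - a*x^2 - b*x} = sup_x {(y-b)*x - a*x^2}
FOC: (y - b) - 2a*x = 0 => x* = (y - b)/(2a)
x* = (-4.5622 - 6)/(2*6) = -0.8802
f*(-4.5622) = (y-b)^2/(4a) = (-4.5622 - 6)^2/(4*6)
= 111.5601/24 = 4.6483


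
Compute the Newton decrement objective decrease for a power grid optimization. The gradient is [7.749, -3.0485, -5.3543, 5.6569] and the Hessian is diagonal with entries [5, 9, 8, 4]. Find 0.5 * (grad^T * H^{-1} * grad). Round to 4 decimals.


Step 1: H is diagonal, so H^(-1) * g = [1.5498, -0.3387, -0.6693, 1.4142].
Step 2: g^T H^(-1) g = sum_i g_i^2 / H_ii
  = (7.749)^2/5 + (-3.0485)^2/9 + (-5.3543)^2/8 + (5.6569)^2/4
  = 12.0094 + 1.0326 + 3.5836 + 8.0001 = 24.6257
Step 3: Objective decrease = 0.5 * g^T H^(-1) g = 12.3128


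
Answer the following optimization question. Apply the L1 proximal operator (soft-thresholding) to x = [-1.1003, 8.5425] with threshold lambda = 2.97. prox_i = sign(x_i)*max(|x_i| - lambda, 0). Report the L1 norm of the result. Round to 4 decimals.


Soft-thresholding with lambda = 2.97:
prox(-1.1003) = sign(-1.1003)*max(|-1.1003| - 2.97, 0) = 0.0
prox(8.5425) = sign(8.5425)*max(|8.5425| - 2.97, 0) = 5.5725
prox(x) = [0.0, 5.5725]
||prox(x)||_1 = 0.0 + 5.5725 = 5.5725


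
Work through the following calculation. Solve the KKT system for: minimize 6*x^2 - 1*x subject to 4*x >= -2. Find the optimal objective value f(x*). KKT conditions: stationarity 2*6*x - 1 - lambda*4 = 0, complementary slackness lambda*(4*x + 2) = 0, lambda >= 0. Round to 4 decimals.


Step 1: Try lambda = 0 (constraint inactive).
Stationarity: 2*6*x - 1 = 0
x* = 1/(2*6) = 1/12 = 0.0833 (rounded; the exact value 1/12 is used below)
Check constraint: 4*0.0833 = 0.3332 >= -2 -- satisfied.
Step 2: Compute optimal value.
f(x*) = 6*(1/12)^2 - 1*(1/12) = -0.0417


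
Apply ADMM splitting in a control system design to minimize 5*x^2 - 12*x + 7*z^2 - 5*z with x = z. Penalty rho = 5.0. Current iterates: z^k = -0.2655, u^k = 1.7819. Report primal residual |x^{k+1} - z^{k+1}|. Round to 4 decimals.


ADMM iteration with rho = 5.0, z^k = -0.2655, u^k = 1.7819
Step 1: x-update.
Minimize 5*x^2 - 12*x + (5.0/2)*(x + 0.2655 + 1.7819)^2
FOC: (2*5 + 5.0)*x = 12 + 5.0*(-0.2655 - 1.7819)
x^{k+1} = 0.1175
Step 2: z-update.
Minimize 7*z^2 - 5*z + (5.0/2)*(0.1175 - z + 1.7819)^2
FOC: (2*7 + 5.0)*z = 5 + 5.0*(0.1175 + 1.7819)
z^{k+1} = 0.763
Step 3: u-update.
u^{k+1} = 1.7819 + 0.1175 - 0.763 = 1.1364
Step 4: Primal residual = |0.1175 - 0.763| = 0.6455


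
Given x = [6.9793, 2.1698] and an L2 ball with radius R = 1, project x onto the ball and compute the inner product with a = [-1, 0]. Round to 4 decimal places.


Step 1: Compute ||x|| (intermediates to 6 decimals).
||x|| = sqrt(6.9793^2 + 2.1698^2) = 7.308807
Step 2: Project.
Since ||x|| > R, scale = R/||x|| = 1/7.308807 = 0.136821, proj(x) = scale * x
proj(x) = [0.954915, 0.296874]
Step 3: Dot product.
a^T * proj(x) = -1*0.954915 + 0*0.296874 = -0.9549


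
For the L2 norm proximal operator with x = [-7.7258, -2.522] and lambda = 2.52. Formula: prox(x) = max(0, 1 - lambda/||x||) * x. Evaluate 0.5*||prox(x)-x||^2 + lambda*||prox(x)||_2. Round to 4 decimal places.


Step 1: Compute ||x||.
||x|| = 8.127
Step 2: Compute scaling factor.
scale = max(0, 1 - 2.52/8.127) = 0.6899
Step 3: prox(x) = [-5.3302, -1.74]
||prox(x)|| = 5.607
Step 4: Proximal objective.
0.5*||prox-x||^2 = 3.1752
lambda*||prox|| = 14.1296
Total = 17.3049


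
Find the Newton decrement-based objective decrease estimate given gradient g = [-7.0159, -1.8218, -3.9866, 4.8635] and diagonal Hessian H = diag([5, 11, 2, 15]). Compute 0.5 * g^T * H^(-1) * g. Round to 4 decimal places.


Step 1: H is diagonal, so H^(-1) * g = [-1.4032, -0.1656, -1.9933, 0.3242].
Step 2: g^T H^(-1) g = sum_i g_i^2 / H_ii
  = (-7.0159)^2/5 + (-1.8218)^2/11 + (-3.9866)^2/2 + (4.8635)^2/15
  = 9.8446 + 0.3017 + 7.9465 + 1.5769 = 19.6697
Step 3: Objective decrease = 0.5 * g^T H^(-1) g = 9.8348


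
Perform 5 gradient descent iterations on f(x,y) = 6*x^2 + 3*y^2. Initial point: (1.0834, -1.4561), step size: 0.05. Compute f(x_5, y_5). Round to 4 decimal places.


Gradient descent on f(x,y) = 6*x^2 + 3*y^2.
Starting point: (1.0834, -1.4561), alpha = 0.05
Step 1: grad_x = 2*6*1.0834 = 13.0008, grad_y = 2*3*-1.4561 = -8.7366
  x_1 = 1.0834 - 0.05*13.0008 = 0.4334
  y_1 = -1.4561 - 0.05*-8.7366 = -1.0193
Step 2: grad_x = 2*6*0.4334 = 5.2003, grad_y = 2*3*-1.0193 = -6.1156
  x_2 = 0.4334 - 0.05*5.2003 = 0.1733
  y_2 = -1.0193 - 0.05*-6.1156 = -0.7135
Step 3: grad_x = 2*6*0.1733 = 2.0801, grad_y = 2*3*-0.7135 = -4.2809
  x_3 = 0.1733 - 0.05*2.0801 = 0.0693
  y_3 = -0.7135 - 0.05*-4.2809 = -0.4994
Step 4: grad_x = 2*6*0.0693 = 0.8321, grad_y = 2*3*-0.4994 = -2.9967
  x_4 = 0.0693 - 0.05*0.8321 = 0.0277
  y_4 = -0.4994 - 0.05*-2.9967 = -0.3496
Step 5: grad_x = 2*6*0.0277 = 0.3328, grad_y = 2*3*-0.3496 = -2.0977
  x_5 = 0.0277 - 0.05*0.3328 = 0.0111
  y_5 = -0.3496 - 0.05*-2.0977 = -0.2447
f(0.0111, -0.2447) = 6*0.0111^2 + 3*(-0.2447)^2 = 0.1804


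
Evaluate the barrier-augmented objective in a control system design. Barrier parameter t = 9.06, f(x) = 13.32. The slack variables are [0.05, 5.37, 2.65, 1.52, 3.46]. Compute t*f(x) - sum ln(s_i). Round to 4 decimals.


Step 1: Compute log-barrier.
ln values: [-2.9957, 1.6808, 0.9746, 0.4187, 1.2413]
phi = -(-2.9957 + 1.6808 + 0.9746 + 0.4187 + 1.2413) = -1.3196
Step 2: Compute augmented objective.
t*f(x) = 9.06*13.32 = 120.6792
Total = 120.6792 - 1.3196 = 119.3596


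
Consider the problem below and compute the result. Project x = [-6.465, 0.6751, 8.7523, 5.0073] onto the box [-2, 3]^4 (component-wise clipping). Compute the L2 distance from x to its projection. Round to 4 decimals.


Project each component onto [-2, 3].
clip(-6.465) = -2.0, clip(0.6751) = 0.6751, clip(8.7523) = 3.0, clip(5.0073) = 3.0
Projection = [-2.0, 0.6751, 3.0, 3.0]
Squared diffs: [19.9362, 0.0, 33.089, 4.0293]
Distance = sqrt(57.0545) = 7.5534


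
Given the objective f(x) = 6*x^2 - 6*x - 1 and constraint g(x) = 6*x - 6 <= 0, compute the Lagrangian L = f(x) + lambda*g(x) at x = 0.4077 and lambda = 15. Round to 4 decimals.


Step 1: Evaluate f(x).
f(0.4077) = 6*0.4077^2 - 6*0.4077 - 1 = -2.4489
Step 2: Evaluate g(x).
g(0.4077) = 6*0.4077 - 6 = -3.5538
Step 3: Compute Lagrangian.
L = -2.4489 + 15*-3.5538 = -55.7559


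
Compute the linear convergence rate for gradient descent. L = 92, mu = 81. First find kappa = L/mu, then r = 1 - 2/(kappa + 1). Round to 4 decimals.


Step 1: Compute the condition number.
kappa = L/mu = 92/81 = 1.1358
Step 2: Compute the convergence rate.
r = 1 - 2/(kappa + 1) = 1 - 2*mu/(L + mu) = (L - mu)/(L + mu) = 11/173 = 0.0636


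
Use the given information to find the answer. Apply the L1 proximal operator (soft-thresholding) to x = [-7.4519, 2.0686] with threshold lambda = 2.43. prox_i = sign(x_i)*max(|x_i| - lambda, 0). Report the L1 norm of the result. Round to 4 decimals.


Soft-thresholding with lambda = 2.43:
prox(-7.4519) = sign(-7.4519)*max(|-7.4519| - 2.43, 0) = -5.0219
prox(2.0686) = sign(2.0686)*max(|2.0686| - 2.43, 0) = 0.0
prox(x) = [-5.0219, 0.0]
||prox(x)||_1 = 5.0219 + 0.0 = 5.0219


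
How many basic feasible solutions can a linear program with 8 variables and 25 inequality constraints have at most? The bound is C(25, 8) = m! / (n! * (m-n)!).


Each vertex corresponds to some choice of n active constraints out of m, so the number of vertices is at most C(m, n) = m! / (n!(m-n)!).
m = 25, n = 8
Numerator: 25 * 24 * 23 * 22 * 21 * 20 * 19 * 18
Denominator: 8! = 40320
C(25, 8) = 1081575


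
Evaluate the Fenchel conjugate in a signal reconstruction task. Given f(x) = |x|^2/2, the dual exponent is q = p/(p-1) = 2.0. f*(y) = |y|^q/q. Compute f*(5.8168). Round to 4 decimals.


The conjugate exponent q satisfies 1/p + 1/q = 1.
p = 2, so q = 2/(2 - 1) = 2.0
|y|^q = 5.8168^2.0 = 33.8352
f*(5.8168) = 33.8352 / 2.0 = 16.9176


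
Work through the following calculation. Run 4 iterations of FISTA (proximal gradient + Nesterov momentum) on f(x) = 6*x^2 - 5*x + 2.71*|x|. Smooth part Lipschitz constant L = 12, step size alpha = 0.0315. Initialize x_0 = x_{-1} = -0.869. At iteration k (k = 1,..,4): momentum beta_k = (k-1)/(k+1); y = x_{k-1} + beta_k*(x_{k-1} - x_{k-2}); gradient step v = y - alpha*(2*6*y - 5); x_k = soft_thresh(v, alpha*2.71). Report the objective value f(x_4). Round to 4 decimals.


FISTA on f(x) = 6*x^2 - 5*x + 2.71*|x|
L = 12, alpha = 0.0315
Iteration 1: beta = 0.0, y = -0.869 + 0.0*(-0.869 + 0.869) = -0.869
  grad(y) = -15.428, v = y - alpha*grad = -0.383
  prox(v) = soft_thresh(-0.383, 0.0854) = -0.2977
Iteration 2: beta = 0.3333, y = -0.2977 + 0.3333*(-0.2977 + 0.869) = -0.1072
  grad(y) = -6.2864, v = y - alpha*grad = 0.0908
  prox(v) = soft_thresh(0.0908, 0.0854) = 0.0055
Iteration 3: beta = 0.5, y = 0.0055 + 0.5*(0.0055 + 0.2977) = 0.157
  grad(y) = -3.1159, v = y - alpha*grad = 0.2552
  prox(v) = soft_thresh(0.2552, 0.0854) = 0.1698
Iteration 4: beta = 0.6, y = 0.1698 + 0.6*(0.1698 - 0.0055) = 0.2684
  grad(y) = -1.7792, v = y - alpha*grad = 0.3244
  prox(v) = soft_thresh(0.3244, 0.0854) = 0.2391
f(x_4) = 6*0.2391^2 - 5*0.2391 + 2.71*|0.2391| = -0.2045


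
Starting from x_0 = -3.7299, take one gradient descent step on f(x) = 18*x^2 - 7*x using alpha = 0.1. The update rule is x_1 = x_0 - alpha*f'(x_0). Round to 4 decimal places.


We compute the gradient at x_0 and apply the update.
f'(x) = 36*x - 7
f'(-3.7299) = 36*-3.7299 - 7 = -141.2764
x_1 = -3.7299 - 0.1*-141.2764 = 10.3977


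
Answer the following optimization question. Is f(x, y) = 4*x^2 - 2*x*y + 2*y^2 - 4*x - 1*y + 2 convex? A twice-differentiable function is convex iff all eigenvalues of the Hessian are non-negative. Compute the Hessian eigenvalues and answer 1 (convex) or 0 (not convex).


The Hessian of f(x,y) = 4*x^2 - 2*x*y + 2*y^2 - 4*x - 1*y + 2 is:
H = [[8, -2], [-2, 4]]
Trace = 8 + 4 = 12
Determinant = 8*4 - (-2)^2 = 28
Discriminant = (12)^2 - 4*28 = 32.0
Eigenvalues: lambda_1 = 3.1716, lambda_2 = 8.8284
The function is convex.

1


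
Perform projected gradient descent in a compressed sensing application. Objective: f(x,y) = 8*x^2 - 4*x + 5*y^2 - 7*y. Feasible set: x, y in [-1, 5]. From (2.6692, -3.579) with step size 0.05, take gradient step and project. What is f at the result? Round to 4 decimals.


Step 1: Compute gradient at (2.6692, -3.579).
grad_x = 2*8*2.6692 - 4 = 38.7072
grad_y = 2*5*-3.579 - 7 = -42.79
Step 2: Gradient step.
x_raw = 2.6692 - 0.05*38.7072 = 0.7338
y_raw = -3.579 - 0.05*-42.79 = -1.4395
Step 3: Project onto [-1, 5].
x_proj = clip(0.7338) = 0.7338
y_proj = clip(-1.4395) = -1.0
Step 4: Evaluate f.
f(0.7338, -1.0) = 13.3728


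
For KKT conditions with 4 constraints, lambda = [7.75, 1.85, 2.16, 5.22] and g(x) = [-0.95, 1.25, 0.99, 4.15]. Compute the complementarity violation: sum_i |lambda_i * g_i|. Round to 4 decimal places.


KKT complementary slackness check:
lambda_1 * g_1 = 7.75 * -0.95 = -7.3625
lambda_2 * g_2 = 1.85 * 1.25 = 2.3125
lambda_3 * g_3 = 2.16 * 0.99 = 2.1384
lambda_4 * g_4 = 5.22 * 4.15 = 21.663
Total violation = 7.3625 + 2.3125 + 2.1384 + 21.663 = 33.4764


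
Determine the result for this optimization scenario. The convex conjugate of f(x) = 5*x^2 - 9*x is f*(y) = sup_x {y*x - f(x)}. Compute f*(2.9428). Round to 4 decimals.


f*(y) = sup_x {y*x - a*x^2 - b*x} = sup_x {(y-b)*x - a*x^2}
FOC: (y - b) - 2a*x = 0 => x* = (y - b)/(2a)
x* = (2.9428 + 9)/(2*5) = 1.1943
f*(2.9428) = (y-b)^2/(4a) = (2.9428 + 9)^2/(4*5)
= 142.6305/20 = 7.1315


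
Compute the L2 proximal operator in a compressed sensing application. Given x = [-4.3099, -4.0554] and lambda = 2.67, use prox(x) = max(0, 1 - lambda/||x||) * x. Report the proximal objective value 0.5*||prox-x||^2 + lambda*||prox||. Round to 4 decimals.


Step 1: Compute ||x||.
||x|| = 5.9179
Step 2: Compute scaling factor.
scale = max(0, 1 - 2.67/5.9179) = 0.5488
Step 3: prox(x) = [-2.3654, -2.2257]
||prox(x)|| = 3.2479
Step 4: Proximal objective.
0.5*||prox-x||^2 = 3.5645
lambda*||prox|| = 8.6719
Total = 12.2363


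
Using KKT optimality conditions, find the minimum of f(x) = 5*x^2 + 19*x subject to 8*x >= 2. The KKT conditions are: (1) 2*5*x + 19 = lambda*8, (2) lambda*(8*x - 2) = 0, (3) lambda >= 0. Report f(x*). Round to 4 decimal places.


Step 1: Try lambda = 0 (constraint inactive).
x_unc = -19/(2*5) = -1.9
Check: 8*-1.9 = -15.2 < 2 -- violated!
Step 2: Constraint must be active: 8*x = 2
x* = 2/8 = 0.25
lambda = (2*5*0.25 + 19)/8 = 2.6875
Step 3: Compute optimal value.
f(x*) = 5*0.25^2 + 19*0.25 = 5.0625


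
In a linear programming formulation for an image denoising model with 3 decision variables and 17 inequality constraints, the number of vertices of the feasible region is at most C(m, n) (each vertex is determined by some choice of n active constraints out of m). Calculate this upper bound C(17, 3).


Each vertex corresponds to some choice of n active constraints out of m, so the number of vertices is at most C(m, n) = m! / (n!(m-n)!).
m = 17, n = 3
Numerator: 17 * 16 * 15
Denominator: 3! = 6
C(17, 3) = 680


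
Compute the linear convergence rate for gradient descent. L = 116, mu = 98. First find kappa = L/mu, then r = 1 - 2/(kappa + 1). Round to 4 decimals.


Step 1: Compute the condition number.
kappa = L/mu = 116/98 = 1.1837
Step 2: Compute the convergence rate.
r = 1 - 2/(kappa + 1) = 1 - 2*mu/(L + mu) = (L - mu)/(L + mu) = 18/214 = 0.0841


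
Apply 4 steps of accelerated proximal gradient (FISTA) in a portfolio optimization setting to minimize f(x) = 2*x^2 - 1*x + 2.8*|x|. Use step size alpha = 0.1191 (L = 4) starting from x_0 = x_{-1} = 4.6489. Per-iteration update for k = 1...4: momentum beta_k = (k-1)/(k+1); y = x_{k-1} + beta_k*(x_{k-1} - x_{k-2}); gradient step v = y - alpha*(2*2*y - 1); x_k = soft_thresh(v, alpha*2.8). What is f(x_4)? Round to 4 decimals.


FISTA on f(x) = 2*x^2 - 1*x + 2.8*|x|
L = 4, alpha = 0.1191
Iteration 1: beta = 0.0, y = 4.6489 + 0.0*(4.6489 - 4.6489) = 4.6489
  grad(y) = 17.5956, v = y - alpha*grad = 2.5533
  prox(v) = soft_thresh(2.5533, 0.3335) = 2.2198
Iteration 2: beta = 0.3333, y = 2.2198 + 0.3333*(2.2198 - 4.6489) = 1.4101
  grad(y) = 4.6403, v = y - alpha*grad = 0.8574
  prox(v) = soft_thresh(0.8574, 0.3335) = 0.5239
Iteration 3: beta = 0.5, y = 0.5239 + 0.5*(0.5239 - 2.2198) = -0.324
  grad(y) = -2.2959, v = y - alpha*grad = -0.0505
  prox(v) = soft_thresh(-0.0505, 0.3335) = 0.0
Iteration 4: beta = 0.6, y = 0.0 + 0.6*(0.0 - 0.5239) = -0.3144
  grad(y) = -2.2574, v = y - alpha*grad = -0.0455
  prox(v) = soft_thresh(-0.0455, 0.3335) = 0.0
f(x_4) = 2*0.0^2 - 1*0.0 + 2.8*|0.0| = 0.0


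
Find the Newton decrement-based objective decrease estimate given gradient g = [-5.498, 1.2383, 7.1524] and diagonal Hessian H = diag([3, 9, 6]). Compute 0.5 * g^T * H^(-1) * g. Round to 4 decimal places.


Step 1: H is diagonal, so H^(-1) * g = [-1.8327, 0.1376, 1.1921].
Step 2: g^T H^(-1) g = sum_i g_i^2 / H_ii
  = (-5.498)^2/3 + (1.2383)^2/9 + (7.1524)^2/6
  = 10.076 + 0.1704 + 8.5261 = 18.7725
Step 3: Objective decrease = 0.5 * g^T H^(-1) g = 9.3863


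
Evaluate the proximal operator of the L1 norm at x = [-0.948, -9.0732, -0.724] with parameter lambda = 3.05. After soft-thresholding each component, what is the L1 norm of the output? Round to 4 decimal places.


Soft-thresholding with lambda = 3.05:
prox(-0.948) = sign(-0.948)*max(|-0.948| - 3.05, 0) = 0.0
prox(-9.0732) = sign(-9.0732)*max(|-9.0732| - 3.05, 0) = -6.0232
prox(-0.724) = sign(-0.724)*max(|-0.724| - 3.05, 0) = 0.0
prox(x) = [0.0, -6.0232, 0.0]
||prox(x)||_1 = 0.0 + 6.0232 + 0.0 = 6.0232


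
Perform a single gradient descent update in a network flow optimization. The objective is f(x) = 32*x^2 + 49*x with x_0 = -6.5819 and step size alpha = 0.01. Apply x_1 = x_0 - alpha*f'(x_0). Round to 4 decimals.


We compute the gradient at x_0 and apply the update.
f'(x) = 64*x + 49
f'(-6.5819) = 64*-6.5819 + 49 = -372.2416
x_1 = -6.5819 - 0.01*-372.2416 = -2.8595


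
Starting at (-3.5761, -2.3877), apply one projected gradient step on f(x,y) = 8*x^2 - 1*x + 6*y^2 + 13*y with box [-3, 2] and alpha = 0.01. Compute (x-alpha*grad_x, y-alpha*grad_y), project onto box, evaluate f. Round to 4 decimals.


Step 1: Compute gradient at (-3.5761, -2.3877).
grad_x = 2*8*-3.5761 - 1 = -58.2176
grad_y = 2*6*-2.3877 + 13 = -15.6524
Step 2: Gradient step.
x_raw = -3.5761 - 0.01*-58.2176 = -2.9939
y_raw = -2.3877 - 0.01*-15.6524 = -2.2312
Step 3: Project onto [-3, 2].
x_proj = clip(-2.9939) = -2.9939
y_proj = clip(-2.2312) = -2.2312
Step 4: Evaluate f.
f(-2.9939, -2.2312) = 75.5662


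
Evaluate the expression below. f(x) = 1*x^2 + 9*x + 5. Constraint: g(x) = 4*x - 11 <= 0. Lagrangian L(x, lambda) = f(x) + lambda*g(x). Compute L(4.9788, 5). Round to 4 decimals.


Step 1: Evaluate f(x).
f(4.9788) = 1*4.9788^2 + 9*4.9788 + 5 = 74.5976
Step 2: Evaluate g(x).
g(4.9788) = 4*4.9788 - 11 = 8.9152
Step 3: Compute Lagrangian.
L = 74.5976 + 5*8.9152 = 119.1736


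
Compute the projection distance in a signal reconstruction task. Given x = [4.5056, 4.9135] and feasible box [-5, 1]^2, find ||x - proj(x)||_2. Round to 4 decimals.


Project each component onto [-5, 1].
clip(4.5056) = 1.0, clip(4.9135) = 1.0
Projection = [1.0, 1.0]
Squared diffs: [12.2892, 15.3155]
Distance = sqrt(27.6047) = 5.254


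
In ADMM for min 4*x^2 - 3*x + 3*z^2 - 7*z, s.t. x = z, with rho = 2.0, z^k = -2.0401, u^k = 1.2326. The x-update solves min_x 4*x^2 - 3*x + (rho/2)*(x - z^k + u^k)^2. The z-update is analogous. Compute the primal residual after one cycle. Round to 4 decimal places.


ADMM iteration with rho = 2.0, z^k = -2.0401, u^k = 1.2326
Step 1: x-update.
Minimize 4*x^2 - 3*x + (2.0/2)*(x + 2.0401 + 1.2326)^2
FOC: (2*4 + 2.0)*x = 3 + 2.0*(-2.0401 - 1.2326)
x^{k+1} = -0.3545
Step 2: z-update.
Minimize 3*z^2 - 7*z + (2.0/2)*(-0.3545 - z + 1.2326)^2
FOC: (2*3 + 2.0)*z = 7 + 2.0*(-0.3545 + 1.2326)
z^{k+1} = 1.0945
Step 3: u-update.
u^{k+1} = 1.2326 - 0.3545 - 1.0945 = -0.2165
Step 4: Primal residual = |-0.3545 - 1.0945| = 1.4491


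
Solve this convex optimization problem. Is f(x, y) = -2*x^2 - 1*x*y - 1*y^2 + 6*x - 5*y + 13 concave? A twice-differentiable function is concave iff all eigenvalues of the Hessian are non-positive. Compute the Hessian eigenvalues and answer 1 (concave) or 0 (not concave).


The Hessian of f(x,y) = -2*x^2 - 1*x*y - 1*y^2 + 6*x - 5*y + 13 is:
H = [[-4, -1], [-1, -2]]
Trace = -4 - 2 = -6
Determinant = -4*-2 - (-1)^2 = 7
Discriminant = (-6)^2 - 4*7 = 8.0
Eigenvalues: lambda_1 = -4.4142, lambda_2 = -1.5858
The function is concave.

1


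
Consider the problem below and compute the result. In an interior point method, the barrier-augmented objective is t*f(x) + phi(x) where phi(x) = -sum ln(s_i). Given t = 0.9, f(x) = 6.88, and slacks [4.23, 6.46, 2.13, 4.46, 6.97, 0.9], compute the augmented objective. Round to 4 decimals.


Step 1: Compute log-barrier.
ln values: [1.4422, 1.8656, 0.7561, 1.4951, 1.9416, -0.1054]
phi = -(1.4422 + 1.8656 + 0.7561 + 1.4951 + 1.9416 - 0.1054) = -7.3954
Step 2: Compute augmented objective.
t*f(x) = 0.9*6.88 = 6.192
Total = 6.192 - 7.3954 = -1.2034


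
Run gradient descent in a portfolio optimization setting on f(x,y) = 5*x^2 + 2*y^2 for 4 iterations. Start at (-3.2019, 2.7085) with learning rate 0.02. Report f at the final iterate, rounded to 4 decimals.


Gradient descent on f(x,y) = 5*x^2 + 2*y^2.
Starting point: (-3.2019, 2.7085), alpha = 0.02
Step 1: grad_x = 2*5*-3.2019 = -32.019, grad_y = 2*2*2.7085 = 10.834
  x_1 = -3.2019 - 0.02*-32.019 = -2.5615
  y_1 = 2.7085 - 0.02*10.834 = 2.4918
Step 2: grad_x = 2*5*-2.5615 = -25.6152, grad_y = 2*2*2.4918 = 9.9673
  x_2 = -2.5615 - 0.02*-25.6152 = -2.0492
  y_2 = 2.4918 - 0.02*9.9673 = 2.2925
Step 3: grad_x = 2*5*-2.0492 = -20.4922, grad_y = 2*2*2.2925 = 9.1699
  x_3 = -2.0492 - 0.02*-20.4922 = -1.6394
  y_3 = 2.2925 - 0.02*9.1699 = 2.1091
Step 4: grad_x = 2*5*-1.6394 = -16.3937, grad_y = 2*2*2.1091 = 8.4363
  x_4 = -1.6394 - 0.02*-16.3937 = -1.3115
  y_4 = 2.1091 - 0.02*8.4363 = 1.9404
f(-1.3115, 1.9404) = 5*(-1.3115)^2 + 2*1.9404^2 = 16.1301


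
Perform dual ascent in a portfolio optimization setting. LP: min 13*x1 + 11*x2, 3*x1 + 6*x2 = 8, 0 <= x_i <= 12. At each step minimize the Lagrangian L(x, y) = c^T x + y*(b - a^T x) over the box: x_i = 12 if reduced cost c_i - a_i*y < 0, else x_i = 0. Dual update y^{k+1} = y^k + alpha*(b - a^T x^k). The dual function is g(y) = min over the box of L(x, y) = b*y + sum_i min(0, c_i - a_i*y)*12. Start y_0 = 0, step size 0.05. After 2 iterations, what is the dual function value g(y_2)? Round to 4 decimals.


Dual ascent for LP: min 13*x1 + 11*x2, 3*x1 + 6*x2 = 8, 0 <= x_i <= 12
Step 1: y^k = 0.0, reduced costs: (13.0, 11.0)
  x^k = (0.0, 0.0), subgradient = b - a^T x = 8.0
  y^{k+1} = 0.0 + 0.05*8.0 = 0.4
Step 2: y^k = 0.4, reduced costs: (11.8, 8.6)
  x^k = (0.0, 0.0), subgradient = b - a^T x = 8.0
  y^{k+1} = 0.4 + 0.05*8.0 = 0.8
Dual objective at y_2 = 0.8: reduced costs (10.6, 6.2), box minimizer x = (0.0, 0.0)
g(y_2) = b*y + (c1 - a1*y)*x1 + (c2 - a2*y)*x2 = 8*0.8 + 10.6*0.0 + 6.2*0.0 = 6.4 + 0.0 + 0.0 = 6.4


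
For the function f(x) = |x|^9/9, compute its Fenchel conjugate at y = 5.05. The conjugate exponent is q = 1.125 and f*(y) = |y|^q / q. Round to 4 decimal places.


The conjugate exponent q satisfies 1/p + 1/q = 1.
p = 9, so q = 9/(9 - 1) = 1.125
|y|^q = 5.05^1.125 = 6.1831
f*(5.05) = 6.1831 / 1.125 = 5.496


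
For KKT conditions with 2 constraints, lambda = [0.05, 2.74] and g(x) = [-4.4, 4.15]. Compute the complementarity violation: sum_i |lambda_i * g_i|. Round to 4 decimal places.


KKT complementary slackness check:
lambda_1 * g_1 = 0.05 * -4.4 = -0.22
lambda_2 * g_2 = 2.74 * 4.15 = 11.371
Total violation = 0.22 + 11.371 = 11.591


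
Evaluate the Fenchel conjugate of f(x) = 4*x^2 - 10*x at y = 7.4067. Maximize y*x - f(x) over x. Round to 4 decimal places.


f*(y) = sup_x {y*x - a*x^2 - b*x} = sup_x {(y-b)*x - a*x^2}
FOC: (y - b) - 2a*x = 0 => x* = (y - b)/(2a)
x* = (7.4067 + 10)/(2*4) = 2.1758
f*(7.4067) = (y-b)^2/(4a) = (7.4067 + 10)^2/(4*4)
= 302.9932/16 = 18.9371
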